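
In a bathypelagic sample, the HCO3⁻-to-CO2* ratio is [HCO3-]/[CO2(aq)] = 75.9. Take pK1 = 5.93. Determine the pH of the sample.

pH = 7.81

From K1 = [H⁺][HCO3-]/[CO2(aq)]:  pH = pK1 + log₁₀([HCO3-]/[CO2(aq)])
log₁₀(75.9) = +1.880
pH = 5.93 + (+1.880) = 7.81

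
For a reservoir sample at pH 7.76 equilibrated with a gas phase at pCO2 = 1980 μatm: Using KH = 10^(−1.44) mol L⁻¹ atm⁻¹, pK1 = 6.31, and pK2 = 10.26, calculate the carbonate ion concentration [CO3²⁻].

[CO3²⁻] = 6.41 μmol/L

[CO2*] = KH · pCO2 = 10^(−1.44) × 1980×10^-6 = 7.189×10^-5 mol/L
α₀ = 1/(1 + K1/[H⁺] + K1K2/[H⁺]²) = 1/(1 + 10^+1.45 + 10^-1.05) = 0.03416
DIC = [CO2*]/α₀ = 7.189×10^-5 / 0.03416 = 2.104 mmol/L
[CO3²⁻] = α₂·DIC; α₂ = 0.003045, so [CO3²⁻] = 0.003045 × 2.104 = 0.00641 mmol/L = 6.41 μmol/L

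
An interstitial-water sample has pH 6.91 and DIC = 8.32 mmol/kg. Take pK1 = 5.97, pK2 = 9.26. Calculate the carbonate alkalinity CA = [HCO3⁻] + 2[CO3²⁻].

CA = 7.50 mmol/kg

CA = [HCO3⁻] + 2[CO3²⁻] = (α₁ + 2α₂)·DIC
At pH 6.91: [H⁺]/K1 = 10^-0.94 = 0.11482, K2/[H⁺] = 10^-2.35 = 0.0044668
α₁ = 1/(1 + 0.11482 + 0.0044668) = 1/1.1193 = 0.8934; α₂ = α₁·K2/[H⁺] = 0.003991
α₁ + 2α₂ = 0.9014
CA = 0.9014 × 8.32 = 7.50 mmol/kg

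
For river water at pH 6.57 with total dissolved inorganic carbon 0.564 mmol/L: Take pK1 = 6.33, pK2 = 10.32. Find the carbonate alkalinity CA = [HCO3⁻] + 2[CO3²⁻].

CA = 0.358 mmol/L

CA = [HCO3⁻] + 2[CO3²⁻] = (α₁ + 2α₂)·DIC
At pH 6.57: [H⁺]/K1 = 10^-0.24 = 0.57544, K2/[H⁺] = 10^-3.75 = 0.00017783
α₁ = 1/(1 + 0.57544 + 0.00017783) = 1/1.5756 = 0.6347; α₂ = α₁·K2/[H⁺] = 0.0001129
α₁ + 2α₂ = 0.6349
CA = 0.6349 × 0.564 = 0.358 mmol/L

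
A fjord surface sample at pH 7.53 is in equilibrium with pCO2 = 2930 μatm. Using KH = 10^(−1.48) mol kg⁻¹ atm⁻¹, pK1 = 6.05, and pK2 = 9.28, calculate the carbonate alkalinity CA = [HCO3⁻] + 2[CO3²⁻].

CA = 3.03 mmol/kg

[CO2*] = KH · pCO2 = 10^(−1.48) × 2930×10^-6 = 9.702×10^-5 mol/kg
α₀ = 1/(1 + K1/[H⁺] + K1K2/[H⁺]²) = 1/(1 + 10^+1.48 + 10^-0.27) = 0.03151
DIC = [CO2*]/α₀ = 9.702×10^-5 / 0.03151 = 3.079 mmol/kg
CA = (α₁ + 2α₂)·DIC = (0.9516 + 2×0.01692) × 3.079 = 3.03 mmol/kg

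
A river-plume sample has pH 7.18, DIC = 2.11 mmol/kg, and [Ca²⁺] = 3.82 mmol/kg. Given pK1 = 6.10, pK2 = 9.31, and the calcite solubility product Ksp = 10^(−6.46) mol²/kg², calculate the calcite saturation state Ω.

α₂ = 1 / (1 + [H⁺]/K2 + [H⁺]²/(K1K2)) = 1 / (1 + 10^+2.13 + 10^+1.05)
   = 1 / (1 + 134.90 + 11.220) = 1/147.12 = 0.006797
[CO3²⁻] = α₂ × DIC = 0.006797 × 2.11 = 0.01434 mmol/kg = 14.34 μmol/kg
Ksp = 10^(−6.46) = 3.467×10^-7
Ω = [Ca²⁺][CO3²⁻]/Ksp = (3.82×10^-3)(1.434×10^-5) / 3.467×10^-7 = 0.158

Ω = 0.158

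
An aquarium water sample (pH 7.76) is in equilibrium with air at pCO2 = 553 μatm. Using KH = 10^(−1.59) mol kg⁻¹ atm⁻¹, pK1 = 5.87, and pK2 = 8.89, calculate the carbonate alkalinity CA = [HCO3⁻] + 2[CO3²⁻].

[CO2*] = KH · pCO2 = 10^(−1.59) × 553×10^-6 = 1.421×10^-5 mol/kg
α₀ = 1/(1 + K1/[H⁺] + K1K2/[H⁺]²) = 1/(1 + 10^+1.89 + 10^+0.76) = 0.01185
DIC = [CO2*]/α₀ = 1.421×10^-5 / 0.01185 = 1.199 mmol/kg
CA = (α₁ + 2α₂)·DIC = (0.9200 + 2×0.06820) × 1.199 = 1.27 mmol/kg

CA = 1.27 mmol/kg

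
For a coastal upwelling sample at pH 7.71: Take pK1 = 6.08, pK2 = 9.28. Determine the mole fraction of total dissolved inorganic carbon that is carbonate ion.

α₂ = 0.0256

α₂ = 1 / (1 + [H⁺]/K2 + [H⁺]²/(K1K2)) = 1 / (1 + 10^+1.57 + 10^-0.06)
   = 1 / (1 + 37.154 + 0.87096) = 1/39.024 = 0.02562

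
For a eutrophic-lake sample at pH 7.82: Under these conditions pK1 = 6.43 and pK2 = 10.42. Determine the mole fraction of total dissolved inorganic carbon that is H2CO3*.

α₀ = 1 / (1 + K1/[H⁺] + K1K2/[H⁺]²) = 1 / (1 + 10^+1.39 + 10^-1.21)
   = 1 / (1 + 24.547 + 0.061660) = 1/25.609 = 0.03905

α₀ = 0.0390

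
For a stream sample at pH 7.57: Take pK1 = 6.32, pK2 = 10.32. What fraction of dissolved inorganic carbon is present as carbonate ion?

α₂ = 0.00168

α₂ = 1 / (1 + [H⁺]/K2 + [H⁺]²/(K1K2)) = 1 / (1 + 10^+2.75 + 10^+1.50)
   = 1 / (1 + 562.34 + 31.623) = 1/594.96 = 0.001681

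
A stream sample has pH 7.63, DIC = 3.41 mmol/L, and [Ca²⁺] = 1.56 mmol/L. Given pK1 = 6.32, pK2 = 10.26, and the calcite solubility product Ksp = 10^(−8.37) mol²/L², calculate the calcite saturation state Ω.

Ω = 2.78

α₂ = 1 / (1 + [H⁺]/K2 + [H⁺]²/(K1K2)) = 1 / (1 + 10^+2.63 + 10^+1.32)
   = 1 / (1 + 426.58 + 20.893) = 1/448.47 = 0.002230
[CO3²⁻] = α₂ × DIC = 0.002230 × 3.41 = 0.007604 mmol/L = 7.604 μmol/L
Ksp = 10^(−8.37) = 4.266×10^-9
Ω = [Ca²⁺][CO3²⁻]/Ksp = (1.56×10^-3)(7.604×10^-6) / 4.266×10^-9 = 2.78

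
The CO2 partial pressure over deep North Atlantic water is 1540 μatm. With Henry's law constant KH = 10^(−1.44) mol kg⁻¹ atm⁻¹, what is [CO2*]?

KH = 10^(−1.44) = 3.631×10^-2 mol kg⁻¹ atm⁻¹
[CO2*] = KH · pCO2 = 3.631×10^-2 × 1540×10^-6 atm = 5.59×10^-5 mol/kg

[CO2*] = 55.9 μmol/kg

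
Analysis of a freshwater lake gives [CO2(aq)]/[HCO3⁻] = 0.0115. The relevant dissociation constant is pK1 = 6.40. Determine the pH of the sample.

pH = 8.34

From K1 = [H⁺][HCO3⁻]/[CO2(aq)]:  pH = pK1 − log₁₀([CO2(aq)]/[HCO3⁻])
log₁₀(0.0115) = -1.939
pH = 6.40 − (-1.939) = 8.34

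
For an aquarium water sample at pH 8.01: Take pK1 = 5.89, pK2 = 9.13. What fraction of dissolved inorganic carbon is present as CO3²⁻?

α₂ = 1 / (1 + [H⁺]/K2 + [H⁺]²/(K1K2)) = 1 / (1 + 10^+1.12 + 10^-1.00)
   = 1 / (1 + 13.183 + 0.10000) = 1/14.283 = 0.07002

α₂ = 0.0700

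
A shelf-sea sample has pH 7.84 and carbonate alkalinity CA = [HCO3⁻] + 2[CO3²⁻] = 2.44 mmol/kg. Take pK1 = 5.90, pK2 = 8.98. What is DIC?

DIC = 2.31 mmol/kg

CA = [HCO3⁻] + 2[CO3²⁻] = (α₁ + 2α₂)·DIC
At pH 7.84: [H⁺]/K1 = 10^-1.94 = 0.011482, K2/[H⁺] = 10^-1.14 = 0.072444
α₁ = 1/(1 + 0.011482 + 0.072444) = 1/1.0839 = 0.9226; α₂ = α₁·K2/[H⁺] = 0.06683
α₁ + 2α₂ = 1.0562
DIC = CA / (α₁ + 2α₂) = 2.44 / 1.0562 = 2.31 mmol/kg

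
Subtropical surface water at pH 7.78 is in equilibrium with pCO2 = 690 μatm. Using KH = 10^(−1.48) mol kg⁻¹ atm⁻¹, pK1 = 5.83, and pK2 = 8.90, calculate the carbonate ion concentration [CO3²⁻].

[CO2*] = KH · pCO2 = 10^(−1.48) × 690×10^-6 = 2.285×10^-5 mol/kg
α₀ = 1/(1 + K1/[H⁺] + K1K2/[H⁺]²) = 1/(1 + 10^+1.95 + 10^+0.83) = 0.01032
DIC = [CO2*]/α₀ = 2.285×10^-5 / 0.01032 = 2.214 mmol/kg
[CO3²⁻] = α₂·DIC; α₂ = 0.06978, so [CO3²⁻] = 0.06978 × 2.214 = 0.154 mmol/kg

[CO3²⁻] = 0.154 mmol/kg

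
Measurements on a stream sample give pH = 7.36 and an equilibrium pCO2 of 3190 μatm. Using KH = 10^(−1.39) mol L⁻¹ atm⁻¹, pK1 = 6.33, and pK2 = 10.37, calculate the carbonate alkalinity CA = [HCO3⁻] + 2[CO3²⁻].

CA = 1.40 mmol/L

[CO2*] = KH · pCO2 = 10^(−1.39) × 3190×10^-6 = 1.300×10^-4 mol/L
α₀ = 1/(1 + K1/[H⁺] + K1K2/[H⁺]²) = 1/(1 + 10^+1.03 + 10^-1.98) = 0.08528
DIC = [CO2*]/α₀ = 1.300×10^-4 / 0.08528 = 1.524 mmol/L
CA = (α₁ + 2α₂)·DIC = (0.9138 + 2×0.0008930) × 1.524 = 1.40 mmol/L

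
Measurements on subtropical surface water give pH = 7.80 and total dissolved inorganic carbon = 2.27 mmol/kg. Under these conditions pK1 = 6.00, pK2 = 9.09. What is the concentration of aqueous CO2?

[CO2*] = 0.0337 mmol/kg

α₀ = 1 / (1 + K1/[H⁺] + K1K2/[H⁺]²) = 1 / (1 + 10^+1.80 + 10^+0.51)
   = 1 / (1 + 63.096 + 3.2359) = 1/67.332 = 0.01485
[CO2*] = α₀ × DIC = 0.01485 × 2.27 = 0.0337 mmol/kg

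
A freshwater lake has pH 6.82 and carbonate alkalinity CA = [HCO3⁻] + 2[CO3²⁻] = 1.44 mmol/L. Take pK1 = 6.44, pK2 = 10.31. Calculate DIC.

DIC = 2.04 mmol/L

CA = [HCO3⁻] + 2[CO3²⁻] = (α₁ + 2α₂)·DIC
At pH 6.82: [H⁺]/K1 = 10^-0.38 = 0.41687, K2/[H⁺] = 10^-3.49 = 0.00032359
α₁ = 1/(1 + 0.41687 + 0.00032359) = 1/1.4172 = 0.7056; α₂ = α₁·K2/[H⁺] = 0.0002283
α₁ + 2α₂ = 0.7061
DIC = CA / (α₁ + 2α₂) = 1.44 / 0.7061 = 2.04 mmol/L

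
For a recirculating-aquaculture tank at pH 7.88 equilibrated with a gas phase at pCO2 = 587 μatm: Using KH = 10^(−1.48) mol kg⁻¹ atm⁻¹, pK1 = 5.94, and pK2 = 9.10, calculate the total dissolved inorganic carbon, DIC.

DIC = 1.81 mmol/kg

[CO2*] = KH · pCO2 = 10^(−1.48) × 587×10^-6 = 1.944×10^-5 mol/kg
α₀ = 1/(1 + K1/[H⁺] + K1K2/[H⁺]²) = 1/(1 + 10^+1.94 + 10^+0.72) = 0.01071
DIC = [CO2*]/α₀ = 1.944×10^-5 / 0.01071 = 1.81 mmol/kg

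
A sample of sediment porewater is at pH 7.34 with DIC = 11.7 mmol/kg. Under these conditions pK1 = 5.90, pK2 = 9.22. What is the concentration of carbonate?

[CO3²⁻] = 0.147 mmol/kg

α₂ = 1 / (1 + [H⁺]/K2 + [H⁺]²/(K1K2)) = 1 / (1 + 10^+1.88 + 10^+0.44)
   = 1 / (1 + 75.858 + 2.7542) = 1/79.612 = 0.01256
[CO3²⁻] = α₂ × DIC = 0.01256 × 11.7 = 0.147 mmol/kg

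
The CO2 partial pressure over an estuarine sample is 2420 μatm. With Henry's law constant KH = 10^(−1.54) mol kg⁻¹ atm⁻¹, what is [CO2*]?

KH = 10^(−1.54) = 2.884×10^-2 mol kg⁻¹ atm⁻¹
[CO2*] = KH · pCO2 = 2.884×10^-2 × 2420×10^-6 atm = 6.98×10^-5 mol/kg

[CO2*] = 69.8 μmol/kg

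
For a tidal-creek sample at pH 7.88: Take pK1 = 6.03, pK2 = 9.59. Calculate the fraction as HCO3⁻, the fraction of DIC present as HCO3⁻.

α₁ = 1 / (1 + [H⁺]/K1 + K2/[H⁺]) = 1 / (1 + 10^-1.85 + 10^-1.71)
   = 1 / (1 + 0.014125 + 0.019498) = 1/1.0336 = 0.9675

α₁ = 0.967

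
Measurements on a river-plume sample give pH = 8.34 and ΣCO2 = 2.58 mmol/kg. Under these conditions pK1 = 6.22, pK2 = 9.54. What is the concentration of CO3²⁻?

[CO3²⁻] = 0.152 mmol/kg

α₂ = 1 / (1 + [H⁺]/K2 + [H⁺]²/(K1K2)) = 1 / (1 + 10^+1.20 + 10^-0.92)
   = 1 / (1 + 15.849 + 0.12023) = 1/16.969 = 0.05893
[CO3²⁻] = α₂ × DIC = 0.05893 × 2.58 = 0.152 mmol/kg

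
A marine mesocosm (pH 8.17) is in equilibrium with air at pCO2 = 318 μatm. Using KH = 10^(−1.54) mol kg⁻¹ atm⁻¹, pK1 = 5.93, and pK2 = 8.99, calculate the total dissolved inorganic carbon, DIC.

[CO2*] = KH · pCO2 = 10^(−1.54) × 318×10^-6 = 9.171×10^-6 mol/kg
α₀ = 1/(1 + K1/[H⁺] + K1K2/[H⁺]²) = 1/(1 + 10^+2.24 + 10^+1.42) = 0.004973
DIC = [CO2*]/α₀ = 9.171×10^-6 / 0.004973 = 1.84 mmol/kg

DIC = 1.84 mmol/kg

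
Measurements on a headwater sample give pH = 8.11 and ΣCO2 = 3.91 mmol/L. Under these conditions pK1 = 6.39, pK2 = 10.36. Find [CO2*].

α₀ = 1 / (1 + K1/[H⁺] + K1K2/[H⁺]²) = 1 / (1 + 10^+1.72 + 10^-0.53)
   = 1 / (1 + 52.481 + 0.29512) = 1/53.776 = 0.01860
[CO2*] = α₀ × DIC = 0.01860 × 3.91 = 0.0727 mmol/L

[CO2*] = 0.0727 mmol/L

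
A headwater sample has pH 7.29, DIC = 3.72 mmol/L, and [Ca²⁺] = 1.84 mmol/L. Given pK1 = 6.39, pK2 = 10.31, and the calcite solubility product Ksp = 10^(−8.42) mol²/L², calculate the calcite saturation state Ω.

Ω = 1.53

α₂ = 1 / (1 + [H⁺]/K2 + [H⁺]²/(K1K2)) = 1 / (1 + 10^+3.02 + 10^+2.12)
   = 1 / (1 + 1047.1 + 131.83) = 1/1180.0 = 0.0008475
[CO3²⁻] = α₂ × DIC = 0.0008475 × 3.72 = 0.003153 mmol/L = 3.153 μmol/L
Ksp = 10^(−8.42) = 3.802×10^-9
Ω = [Ca²⁺][CO3²⁻]/Ksp = (1.84×10^-3)(3.153×10^-6) / 3.802×10^-9 = 1.53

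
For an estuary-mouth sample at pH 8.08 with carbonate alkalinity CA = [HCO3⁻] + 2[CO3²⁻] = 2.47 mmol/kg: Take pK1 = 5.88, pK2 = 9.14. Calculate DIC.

DIC = 2.30 mmol/kg

CA = [HCO3⁻] + 2[CO3²⁻] = (α₁ + 2α₂)·DIC
At pH 8.08: [H⁺]/K1 = 10^-2.20 = 0.0063096, K2/[H⁺] = 10^-1.06 = 0.087096
α₁ = 1/(1 + 0.0063096 + 0.087096) = 1/1.0934 = 0.9146; α₂ = α₁·K2/[H⁺] = 0.07966
α₁ + 2α₂ = 1.0739
DIC = CA / (α₁ + 2α₂) = 2.47 / 1.0739 = 2.30 mmol/kg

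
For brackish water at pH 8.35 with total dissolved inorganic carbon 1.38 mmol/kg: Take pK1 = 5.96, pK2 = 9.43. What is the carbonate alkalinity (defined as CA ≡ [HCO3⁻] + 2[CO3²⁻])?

CA = [HCO3⁻] + 2[CO3²⁻] = (α₁ + 2α₂)·DIC
At pH 8.35: [H⁺]/K1 = 10^-2.39 = 0.0040738, K2/[H⁺] = 10^-1.08 = 0.083176
α₁ = 1/(1 + 0.0040738 + 0.083176) = 1/1.0873 = 0.9198; α₂ = α₁·K2/[H⁺] = 0.07650
α₁ + 2α₂ = 1.0728
CA = 1.0728 × 1.38 = 1.48 mmol/kg

CA = 1.48 mmol/kg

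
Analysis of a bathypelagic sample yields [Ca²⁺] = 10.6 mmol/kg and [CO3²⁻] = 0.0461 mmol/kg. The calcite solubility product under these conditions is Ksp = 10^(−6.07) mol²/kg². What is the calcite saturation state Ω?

Ω = 0.574

Ksp = 10^(−6.07) = 8.511×10^-7
Ω = [Ca²⁺][CO3²⁻]/Ksp = (10.6×10^-3)(0.0461×10^-3) / 8.511×10^-7 = 0.574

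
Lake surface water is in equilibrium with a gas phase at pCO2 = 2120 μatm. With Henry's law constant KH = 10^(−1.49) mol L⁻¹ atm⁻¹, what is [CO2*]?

KH = 10^(−1.49) = 3.236×10^-2 mol L⁻¹ atm⁻¹
[CO2*] = KH · pCO2 = 3.236×10^-2 × 2120×10^-6 atm = 6.86×10^-5 mol/L

[CO2*] = 68.6 μmol/L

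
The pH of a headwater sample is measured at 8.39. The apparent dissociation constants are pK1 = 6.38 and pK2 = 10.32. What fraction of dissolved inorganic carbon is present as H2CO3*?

α₀ = 1 / (1 + K1/[H⁺] + K1K2/[H⁺]²) = 1 / (1 + 10^+2.01 + 10^+0.08)
   = 1 / (1 + 102.33 + 1.2023) = 1/104.53 = 0.009566

α₀ = 0.00957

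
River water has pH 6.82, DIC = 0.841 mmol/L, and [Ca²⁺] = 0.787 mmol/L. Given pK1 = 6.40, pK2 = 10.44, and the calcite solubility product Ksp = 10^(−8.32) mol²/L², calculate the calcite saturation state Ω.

Ω = 0.0240

α₂ = 1 / (1 + [H⁺]/K2 + [H⁺]²/(K1K2)) = 1 / (1 + 10^+3.62 + 10^+3.20)
   = 1 / (1 + 4168.7 + 1584.9) = 1/5754.6 = 0.0001738
[CO3²⁻] = α₂ × DIC = 0.0001738 × 0.841 = 0.0001461 mmol/L = 0.1461 μmol/L
Ksp = 10^(−8.32) = 4.786×10^-9
Ω = [Ca²⁺][CO3²⁻]/Ksp = (0.787×10^-3)(1.461×10^-7) / 4.786×10^-9 = 0.0240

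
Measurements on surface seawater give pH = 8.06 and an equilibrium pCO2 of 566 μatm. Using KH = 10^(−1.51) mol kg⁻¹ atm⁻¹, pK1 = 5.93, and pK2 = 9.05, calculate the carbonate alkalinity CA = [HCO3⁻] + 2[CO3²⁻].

[CO2*] = KH · pCO2 = 10^(−1.51) × 566×10^-6 = 1.749×10^-5 mol/kg
α₀ = 1/(1 + K1/[H⁺] + K1K2/[H⁺]²) = 1/(1 + 10^+2.13 + 10^+1.14) = 0.006680
DIC = [CO2*]/α₀ = 1.749×10^-5 / 0.006680 = 2.618 mmol/kg
CA = (α₁ + 2α₂)·DIC = (0.9011 + 2×0.09221) × 2.618 = 2.84 mmol/kg

CA = 2.84 mmol/kg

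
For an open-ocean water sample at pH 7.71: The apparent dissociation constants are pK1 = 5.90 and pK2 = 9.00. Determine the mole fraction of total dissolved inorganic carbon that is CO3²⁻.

α₂ = 0.0481

α₂ = 1 / (1 + [H⁺]/K2 + [H⁺]²/(K1K2)) = 1 / (1 + 10^+1.29 + 10^-0.52)
   = 1 / (1 + 19.498 + 0.30200) = 1/20.800 = 0.04808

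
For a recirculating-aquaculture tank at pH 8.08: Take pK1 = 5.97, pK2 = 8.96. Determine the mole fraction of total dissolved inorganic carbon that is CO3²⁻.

α₂ = 0.116

α₂ = 1 / (1 + [H⁺]/K2 + [H⁺]²/(K1K2)) = 1 / (1 + 10^+0.88 + 10^-1.23)
   = 1 / (1 + 7.5858 + 0.058884) = 1/8.6447 = 0.1157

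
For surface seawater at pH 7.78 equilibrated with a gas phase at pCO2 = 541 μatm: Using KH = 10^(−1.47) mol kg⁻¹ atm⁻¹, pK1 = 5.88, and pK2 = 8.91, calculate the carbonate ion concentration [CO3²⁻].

[CO2*] = KH · pCO2 = 10^(−1.47) × 541×10^-6 = 1.833×10^-5 mol/kg
α₀ = 1/(1 + K1/[H⁺] + K1K2/[H⁺]²) = 1/(1 + 10^+1.90 + 10^+0.77) = 0.01158
DIC = [CO2*]/α₀ = 1.833×10^-5 / 0.01158 = 1.582 mmol/kg
[CO3²⁻] = α₂·DIC; α₂ = 0.06822, so [CO3²⁻] = 0.06822 × 1.582 = 0.108 mmol/kg

[CO3²⁻] = 0.108 mmol/kg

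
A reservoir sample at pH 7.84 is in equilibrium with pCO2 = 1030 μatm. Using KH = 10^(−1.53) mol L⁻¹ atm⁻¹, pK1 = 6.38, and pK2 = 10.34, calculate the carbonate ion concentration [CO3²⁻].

[CO2*] = KH · pCO2 = 10^(−1.53) × 1030×10^-6 = 3.040×10^-5 mol/L
α₀ = 1/(1 + K1/[H⁺] + K1K2/[H⁺]²) = 1/(1 + 10^+1.46 + 10^-1.04) = 0.03341
DIC = [CO2*]/α₀ = 3.040×10^-5 / 0.03341 = 0.9098 mmol/L
[CO3²⁻] = α₂·DIC; α₂ = 0.003047, so [CO3²⁻] = 0.003047 × 0.9098 = 0.00277 mmol/L = 2.77 μmol/L

[CO3²⁻] = 2.77 μmol/L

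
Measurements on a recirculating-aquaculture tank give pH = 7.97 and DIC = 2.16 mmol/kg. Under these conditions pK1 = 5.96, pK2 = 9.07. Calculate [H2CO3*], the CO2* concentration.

α₀ = 1 / (1 + K1/[H⁺] + K1K2/[H⁺]²) = 1 / (1 + 10^+2.01 + 10^+0.91)
   = 1 / (1 + 102.33 + 8.1283) = 1/111.46 = 0.008972
[CO2*] = α₀ × DIC = 0.008972 × 2.16 = 0.0194 mmol/kg = 19.4 μmol/kg

[CO2*] = 19.4 μmol/kg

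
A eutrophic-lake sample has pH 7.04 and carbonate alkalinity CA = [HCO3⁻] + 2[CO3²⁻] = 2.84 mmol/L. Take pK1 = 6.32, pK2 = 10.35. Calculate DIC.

CA = [HCO3⁻] + 2[CO3²⁻] = (α₁ + 2α₂)·DIC
At pH 7.04: [H⁺]/K1 = 10^-0.72 = 0.19055, K2/[H⁺] = 10^-3.31 = 0.00048978
α₁ = 1/(1 + 0.19055 + 0.00048978) = 1/1.1910 = 0.8396; α₂ = α₁·K2/[H⁺] = 0.0004112
α₁ + 2α₂ = 0.8404
DIC = CA / (α₁ + 2α₂) = 2.84 / 0.8404 = 3.38 mmol/L

DIC = 3.38 mmol/L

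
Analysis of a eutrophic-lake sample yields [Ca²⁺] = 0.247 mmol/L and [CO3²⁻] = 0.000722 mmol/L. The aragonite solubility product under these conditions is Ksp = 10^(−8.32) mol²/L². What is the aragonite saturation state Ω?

Ksp = 10^(−8.32) = 4.786×10^-9
Ω = [Ca²⁺][CO3²⁻]/Ksp = (0.247×10^-3)(0.000722×10^-3) / 4.786×10^-9 = 0.0373

Ω = 0.0373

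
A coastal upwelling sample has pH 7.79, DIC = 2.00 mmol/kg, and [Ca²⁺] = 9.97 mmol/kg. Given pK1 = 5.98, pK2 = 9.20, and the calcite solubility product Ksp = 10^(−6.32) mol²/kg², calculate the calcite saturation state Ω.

Ω = 1.54

α₂ = 1 / (1 + [H⁺]/K2 + [H⁺]²/(K1K2)) = 1 / (1 + 10^+1.41 + 10^-0.40)
   = 1 / (1 + 25.704 + 0.39811) = 1/27.102 = 0.03690
[CO3²⁻] = α₂ × DIC = 0.03690 × 2.00 = 0.07380 mmol/kg
Ksp = 10^(−6.32) = 4.786×10^-7
Ω = [Ca²⁺][CO3²⁻]/Ksp = (9.97×10^-3)(7.380×10^-5) / 4.786×10^-7 = 1.54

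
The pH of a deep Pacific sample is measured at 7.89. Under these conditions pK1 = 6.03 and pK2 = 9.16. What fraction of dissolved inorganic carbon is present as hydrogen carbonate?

α₁ = 0.937

α₁ = 1 / (1 + [H⁺]/K1 + K2/[H⁺]) = 1 / (1 + 10^-1.86 + 10^-1.27)
   = 1 / (1 + 0.013804 + 0.053703) = 1/1.0675 = 0.9368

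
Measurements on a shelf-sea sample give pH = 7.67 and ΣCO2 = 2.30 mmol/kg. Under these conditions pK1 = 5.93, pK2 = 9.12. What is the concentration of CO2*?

α₀ = 1 / (1 + K1/[H⁺] + K1K2/[H⁺]²) = 1 / (1 + 10^+1.74 + 10^+0.29)
   = 1 / (1 + 54.954 + 1.9498) = 1/57.904 = 0.01727
[CO2*] = α₀ × DIC = 0.01727 × 2.30 = 0.0397 mmol/kg

[CO2*] = 0.0397 mmol/kg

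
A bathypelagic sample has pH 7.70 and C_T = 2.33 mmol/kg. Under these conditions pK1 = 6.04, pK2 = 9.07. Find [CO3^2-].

α₂ = 1 / (1 + [H⁺]/K2 + [H⁺]²/(K1K2)) = 1 / (1 + 10^+1.37 + 10^-0.29)
   = 1 / (1 + 23.442 + 0.51286) = 1/24.955 = 0.04007
[CO3²⁻] = α₂ × DIC = 0.04007 × 2.33 = 0.0934 mmol/kg

[CO3²⁻] = 0.0934 mmol/kg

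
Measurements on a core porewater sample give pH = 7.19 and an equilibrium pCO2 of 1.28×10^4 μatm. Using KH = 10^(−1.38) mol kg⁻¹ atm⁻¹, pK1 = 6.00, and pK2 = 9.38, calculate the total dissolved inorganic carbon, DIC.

[CO2*] = KH · pCO2 = 10^(−1.38) × 1.28×10^4×10^-6 = 5.336×10^-4 mol/kg
α₀ = 1/(1 + K1/[H⁺] + K1K2/[H⁺]²) = 1/(1 + 10^+1.19 + 10^-1.00) = 0.06028
DIC = [CO2*]/α₀ = 5.336×10^-4 / 0.06028 = 8.85 mmol/kg

DIC = 8.85 mmol/kg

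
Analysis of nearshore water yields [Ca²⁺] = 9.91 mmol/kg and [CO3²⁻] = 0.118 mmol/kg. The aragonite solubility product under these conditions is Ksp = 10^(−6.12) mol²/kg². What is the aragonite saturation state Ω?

Ω = 1.54

Ksp = 10^(−6.12) = 7.586×10^-7
Ω = [Ca²⁺][CO3²⁻]/Ksp = (9.91×10^-3)(0.118×10^-3) / 7.586×10^-7 = 1.54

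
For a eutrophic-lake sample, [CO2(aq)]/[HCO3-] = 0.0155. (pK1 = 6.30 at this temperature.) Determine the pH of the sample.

From K1 = [H⁺][HCO3-]/[CO2(aq)]:  pH = pK1 − log₁₀([CO2(aq)]/[HCO3-])
log₁₀(0.0155) = -1.810
pH = 6.30 − (-1.810) = 8.11

pH = 8.11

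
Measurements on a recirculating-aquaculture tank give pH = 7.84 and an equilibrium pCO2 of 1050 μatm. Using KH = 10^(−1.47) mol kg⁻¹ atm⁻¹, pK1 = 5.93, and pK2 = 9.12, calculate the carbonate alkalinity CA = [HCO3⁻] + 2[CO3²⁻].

[CO2*] = KH · pCO2 = 10^(−1.47) × 1050×10^-6 = 3.558×10^-5 mol/kg
α₀ = 1/(1 + K1/[H⁺] + K1K2/[H⁺]²) = 1/(1 + 10^+1.91 + 10^+0.63) = 0.01155
DIC = [CO2*]/α₀ = 3.558×10^-5 / 0.01155 = 3.079 mmol/kg
CA = (α₁ + 2α₂)·DIC = (0.9392 + 2×0.04929) × 3.079 = 3.20 mmol/kg

CA = 3.20 mmol/kg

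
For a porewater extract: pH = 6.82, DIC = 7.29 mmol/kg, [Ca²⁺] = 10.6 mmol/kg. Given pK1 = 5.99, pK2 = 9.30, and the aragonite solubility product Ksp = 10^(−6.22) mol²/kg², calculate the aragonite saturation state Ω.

α₂ = 1 / (1 + [H⁺]/K2 + [H⁺]²/(K1K2)) = 1 / (1 + 10^+2.48 + 10^+1.65)
   = 1 / (1 + 302.00 + 44.668) = 1/347.66 = 0.002876
[CO3²⁻] = α₂ × DIC = 0.002876 × 7.29 = 0.02097 mmol/kg
Ksp = 10^(−6.22) = 6.026×10^-7
Ω = [Ca²⁺][CO3²⁻]/Ksp = (10.6×10^-3)(2.097×10^-5) / 6.026×10^-7 = 0.369

Ω = 0.369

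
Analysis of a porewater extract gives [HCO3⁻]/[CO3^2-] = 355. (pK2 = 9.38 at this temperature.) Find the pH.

From K2 = [H⁺][CO3^2-]/[HCO3⁻]:  pH = pK2 − log₁₀([HCO3⁻]/[CO3^2-])
log₁₀(355) = +2.550
pH = 9.38 − (+2.550) = 6.83

pH = 6.83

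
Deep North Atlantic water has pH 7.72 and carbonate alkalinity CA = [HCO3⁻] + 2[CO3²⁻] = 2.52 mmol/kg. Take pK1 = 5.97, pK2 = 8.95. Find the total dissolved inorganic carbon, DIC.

CA = [HCO3⁻] + 2[CO3²⁻] = (α₁ + 2α₂)·DIC
At pH 7.72: [H⁺]/K1 = 10^-1.75 = 0.017783, K2/[H⁺] = 10^-1.23 = 0.058884
α₁ = 1/(1 + 0.017783 + 0.058884) = 1/1.0767 = 0.9288; α₂ = α₁·K2/[H⁺] = 0.05469
α₁ + 2α₂ = 1.0382
DIC = CA / (α₁ + 2α₂) = 2.52 / 1.0382 = 2.43 mmol/kg

DIC = 2.43 mmol/kg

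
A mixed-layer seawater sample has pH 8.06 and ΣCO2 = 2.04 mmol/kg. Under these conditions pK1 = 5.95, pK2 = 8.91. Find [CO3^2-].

[CO3²⁻] = 0.251 mmol/kg

α₂ = 1 / (1 + [H⁺]/K2 + [H⁺]²/(K1K2)) = 1 / (1 + 10^+0.85 + 10^-1.26)
   = 1 / (1 + 7.0795 + 0.054954) = 1/8.1344 = 0.1229
[CO3²⁻] = α₂ × DIC = 0.1229 × 2.04 = 0.251 mmol/kg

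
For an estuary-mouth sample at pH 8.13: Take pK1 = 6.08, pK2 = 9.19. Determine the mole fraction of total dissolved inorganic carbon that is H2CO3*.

α₀ = 1 / (1 + K1/[H⁺] + K1K2/[H⁺]²) = 1 / (1 + 10^+2.05 + 10^+0.99)
   = 1 / (1 + 112.20 + 9.7724) = 1/122.97 = 0.008132

α₀ = 0.00813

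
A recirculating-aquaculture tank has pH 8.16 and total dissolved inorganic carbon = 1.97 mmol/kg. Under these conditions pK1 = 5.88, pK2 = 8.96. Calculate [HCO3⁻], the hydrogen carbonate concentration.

[HCO3⁻] = 1.69 mmol/kg

α₁ = 1 / (1 + [H⁺]/K1 + K2/[H⁺]) = 1 / (1 + 10^-2.28 + 10^-0.80)
   = 1 / (1 + 0.0052481 + 0.15849) = 1/1.1637 = 0.8593
[HCO3⁻] = α₁ × DIC = 0.8593 × 1.97 = 1.69 mmol/kg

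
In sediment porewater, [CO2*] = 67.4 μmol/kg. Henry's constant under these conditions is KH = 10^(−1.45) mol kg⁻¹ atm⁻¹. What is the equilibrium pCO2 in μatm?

KH = 10^(−1.45) = 3.548×10^-2 mol kg⁻¹ atm⁻¹
pCO2 = [CO2*]/KH = 67.4×10^-6 / 3.548×10^-2 = 1.90×10^-3 atm = 1900 μatm

pCO2 = 1900 μatm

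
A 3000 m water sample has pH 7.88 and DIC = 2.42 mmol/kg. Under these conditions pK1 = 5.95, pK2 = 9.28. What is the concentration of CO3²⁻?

α₂ = 1 / (1 + [H⁺]/K2 + [H⁺]²/(K1K2)) = 1 / (1 + 10^+1.40 + 10^-0.53)
   = 1 / (1 + 25.119 + 0.29512) = 1/26.414 = 0.03786
[CO3²⁻] = α₂ × DIC = 0.03786 × 2.42 = 0.0916 mmol/kg

[CO3²⁻] = 0.0916 mmol/kg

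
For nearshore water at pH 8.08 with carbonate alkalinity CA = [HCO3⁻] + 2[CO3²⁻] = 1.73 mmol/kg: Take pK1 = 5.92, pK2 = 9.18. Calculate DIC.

CA = [HCO3⁻] + 2[CO3²⁻] = (α₁ + 2α₂)·DIC
At pH 8.08: [H⁺]/K1 = 10^-2.16 = 0.0069183, K2/[H⁺] = 10^-1.10 = 0.079433
α₁ = 1/(1 + 0.0069183 + 0.079433) = 1/1.0864 = 0.9205; α₂ = α₁·K2/[H⁺] = 0.07312
α₁ + 2α₂ = 1.0668
DIC = CA / (α₁ + 2α₂) = 1.73 / 1.0668 = 1.62 mmol/kg

DIC = 1.62 mmol/kg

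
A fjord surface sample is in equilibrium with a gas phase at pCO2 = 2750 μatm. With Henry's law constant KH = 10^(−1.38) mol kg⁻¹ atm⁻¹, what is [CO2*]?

[CO2*] = 115 μmol/kg

KH = 10^(−1.38) = 4.169×10^-2 mol kg⁻¹ atm⁻¹
[CO2*] = KH · pCO2 = 4.169×10^-2 × 2750×10^-6 atm = 1.15×10^-4 mol/kg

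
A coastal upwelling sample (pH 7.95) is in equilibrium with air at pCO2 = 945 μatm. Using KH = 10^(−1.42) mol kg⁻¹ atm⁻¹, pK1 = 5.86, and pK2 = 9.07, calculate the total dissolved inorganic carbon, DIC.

[CO2*] = KH · pCO2 = 10^(−1.42) × 945×10^-6 = 3.593×10^-5 mol/kg
α₀ = 1/(1 + K1/[H⁺] + K1K2/[H⁺]²) = 1/(1 + 10^+2.09 + 10^+0.97) = 0.007499
DIC = [CO2*]/α₀ = 3.593×10^-5 / 0.007499 = 4.79 mmol/kg

DIC = 4.79 mmol/kg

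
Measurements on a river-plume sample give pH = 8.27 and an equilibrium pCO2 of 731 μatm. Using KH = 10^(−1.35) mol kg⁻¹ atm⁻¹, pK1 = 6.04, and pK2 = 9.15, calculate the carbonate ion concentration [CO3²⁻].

[CO2*] = KH · pCO2 = 10^(−1.35) × 731×10^-6 = 3.265×10^-5 mol/kg
α₀ = 1/(1 + K1/[H⁺] + K1K2/[H⁺]²) = 1/(1 + 10^+2.23 + 10^+1.35) = 0.005176
DIC = [CO2*]/α₀ = 3.265×10^-5 / 0.005176 = 6.309 mmol/kg
[CO3²⁻] = α₂·DIC; α₂ = 0.1159, so [CO3²⁻] = 0.1159 × 6.309 = 0.731 mmol/kg

[CO3²⁻] = 0.731 mmol/kg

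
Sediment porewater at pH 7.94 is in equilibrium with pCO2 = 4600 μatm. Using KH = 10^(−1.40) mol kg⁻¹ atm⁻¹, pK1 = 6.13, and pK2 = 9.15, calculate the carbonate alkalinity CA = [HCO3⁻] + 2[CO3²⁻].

[CO2*] = KH · pCO2 = 10^(−1.40) × 4600×10^-6 = 1.831×10^-4 mol/kg
α₀ = 1/(1 + K1/[H⁺] + K1K2/[H⁺]²) = 1/(1 + 10^+1.81 + 10^+0.60) = 0.01438
DIC = [CO2*]/α₀ = 1.831×10^-4 / 0.01438 = 12.74 mmol/kg
CA = (α₁ + 2α₂)·DIC = (0.9284 + 2×0.05724) × 12.74 = 13.3 mmol/kg

CA = 13.3 mmol/kg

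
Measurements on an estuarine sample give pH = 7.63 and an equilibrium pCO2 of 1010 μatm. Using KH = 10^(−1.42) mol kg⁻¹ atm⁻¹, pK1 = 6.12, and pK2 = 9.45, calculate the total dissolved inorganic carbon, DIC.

[CO2*] = KH · pCO2 = 10^(−1.42) × 1010×10^-6 = 3.840×10^-5 mol/kg
α₀ = 1/(1 + K1/[H⁺] + K1K2/[H⁺]²) = 1/(1 + 10^+1.51 + 10^-0.31) = 0.02954
DIC = [CO2*]/α₀ = 3.840×10^-5 / 0.02954 = 1.30 mmol/kg

DIC = 1.30 mmol/kg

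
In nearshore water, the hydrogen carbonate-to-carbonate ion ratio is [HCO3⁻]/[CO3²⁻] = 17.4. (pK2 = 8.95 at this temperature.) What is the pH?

From K2 = [H⁺][CO3²⁻]/[HCO3⁻]:  pH = pK2 − log₁₀([HCO3⁻]/[CO3²⁻])
log₁₀(17.4) = +1.241
pH = 8.95 − (+1.241) = 7.71

pH = 7.71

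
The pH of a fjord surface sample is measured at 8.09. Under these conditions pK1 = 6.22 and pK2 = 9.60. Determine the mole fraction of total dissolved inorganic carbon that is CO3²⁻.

α₂ = 1 / (1 + [H⁺]/K2 + [H⁺]²/(K1K2)) = 1 / (1 + 10^+1.51 + 10^-0.36)
   = 1 / (1 + 32.359 + 0.43652) = 1/33.796 = 0.02959

α₂ = 0.0296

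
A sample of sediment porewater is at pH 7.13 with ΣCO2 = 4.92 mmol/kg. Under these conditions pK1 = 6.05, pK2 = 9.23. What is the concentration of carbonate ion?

[CO3²⁻] = 0.0358 mmol/kg

α₂ = 1 / (1 + [H⁺]/K2 + [H⁺]²/(K1K2)) = 1 / (1 + 10^+2.10 + 10^+1.02)
   = 1 / (1 + 125.89 + 10.471) = 1/137.36 = 0.007280
[CO3²⁻] = α₂ × DIC = 0.007280 × 4.92 = 0.0358 mmol/kg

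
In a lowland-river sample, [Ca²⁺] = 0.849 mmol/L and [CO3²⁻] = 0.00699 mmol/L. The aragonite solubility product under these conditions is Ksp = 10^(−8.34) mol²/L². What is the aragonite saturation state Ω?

Ksp = 10^(−8.34) = 4.571×10^-9
Ω = [Ca²⁺][CO3²⁻]/Ksp = (0.849×10^-3)(0.00699×10^-3) / 4.571×10^-9 = 1.30

Ω = 1.30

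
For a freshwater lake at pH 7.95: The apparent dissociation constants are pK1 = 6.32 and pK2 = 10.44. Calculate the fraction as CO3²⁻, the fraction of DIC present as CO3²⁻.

α₂ = 0.00315

α₂ = 1 / (1 + [H⁺]/K2 + [H⁺]²/(K1K2)) = 1 / (1 + 10^+2.49 + 10^+0.86)
   = 1 / (1 + 309.03 + 7.2444) = 1/317.27 = 0.003152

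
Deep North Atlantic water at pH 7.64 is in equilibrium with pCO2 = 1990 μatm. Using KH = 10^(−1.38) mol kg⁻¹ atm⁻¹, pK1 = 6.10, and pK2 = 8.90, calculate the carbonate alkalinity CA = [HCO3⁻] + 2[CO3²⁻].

[CO2*] = KH · pCO2 = 10^(−1.38) × 1990×10^-6 = 8.296×10^-5 mol/kg
α₀ = 1/(1 + K1/[H⁺] + K1K2/[H⁺]²) = 1/(1 + 10^+1.54 + 10^+0.28) = 0.02661
DIC = [CO2*]/α₀ = 8.296×10^-5 / 0.02661 = 3.117 mmol/kg
CA = (α₁ + 2α₂)·DIC = (0.9227 + 2×0.05071) × 3.117 = 3.19 mmol/kg

CA = 3.19 mmol/kg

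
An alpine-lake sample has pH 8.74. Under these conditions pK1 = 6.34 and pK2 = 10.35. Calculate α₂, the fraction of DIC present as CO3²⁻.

α₂ = 1 / (1 + [H⁺]/K2 + [H⁺]²/(K1K2)) = 1 / (1 + 10^+1.61 + 10^-0.79)
   = 1 / (1 + 40.738 + 0.16218) = 1/41.900 = 0.02387

α₂ = 0.0239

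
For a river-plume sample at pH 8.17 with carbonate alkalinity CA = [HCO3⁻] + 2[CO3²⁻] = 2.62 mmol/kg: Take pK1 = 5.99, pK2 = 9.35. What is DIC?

CA = [HCO3⁻] + 2[CO3²⁻] = (α₁ + 2α₂)·DIC
At pH 8.17: [H⁺]/K1 = 10^-2.18 = 0.0066069, K2/[H⁺] = 10^-1.18 = 0.066069
α₁ = 1/(1 + 0.0066069 + 0.066069) = 1/1.0727 = 0.9322; α₂ = α₁·K2/[H⁺] = 0.06159
α₁ + 2α₂ = 1.0554
DIC = CA / (α₁ + 2α₂) = 2.62 / 1.0554 = 2.48 mmol/kg

DIC = 2.48 mmol/kg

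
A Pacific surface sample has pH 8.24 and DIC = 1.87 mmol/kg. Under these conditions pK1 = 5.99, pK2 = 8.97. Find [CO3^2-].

α₂ = 1 / (1 + [H⁺]/K2 + [H⁺]²/(K1K2)) = 1 / (1 + 10^+0.73 + 10^-1.52)
   = 1 / (1 + 5.3703 + 0.030200) = 1/6.4005 = 0.1562
[CO3²⁻] = α₂ × DIC = 0.1562 × 1.87 = 0.292 mmol/kg

[CO3²⁻] = 0.292 mmol/kg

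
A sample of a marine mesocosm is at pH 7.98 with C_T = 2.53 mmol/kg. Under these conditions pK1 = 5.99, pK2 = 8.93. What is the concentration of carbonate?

[CO3²⁻] = 0.253 mmol/kg

α₂ = 1 / (1 + [H⁺]/K2 + [H⁺]²/(K1K2)) = 1 / (1 + 10^+0.95 + 10^-1.04)
   = 1 / (1 + 8.9125 + 0.091201) = 1/10.004 = 0.09996
[CO3²⁻] = α₂ × DIC = 0.09996 × 2.53 = 0.253 mmol/kg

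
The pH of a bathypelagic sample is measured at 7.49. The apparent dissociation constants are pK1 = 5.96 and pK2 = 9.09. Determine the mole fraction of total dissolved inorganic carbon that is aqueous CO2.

α₀ = 1 / (1 + K1/[H⁺] + K1K2/[H⁺]²) = 1 / (1 + 10^+1.53 + 10^-0.07)
   = 1 / (1 + 33.884 + 0.85114) = 1/35.736 = 0.02798

α₀ = 0.0280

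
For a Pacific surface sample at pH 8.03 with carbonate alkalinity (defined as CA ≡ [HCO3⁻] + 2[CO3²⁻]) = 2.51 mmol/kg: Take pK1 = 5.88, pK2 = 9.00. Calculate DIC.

CA = [HCO3⁻] + 2[CO3²⁻] = (α₁ + 2α₂)·DIC
At pH 8.03: [H⁺]/K1 = 10^-2.15 = 0.0070795, K2/[H⁺] = 10^-0.97 = 0.10715
α₁ = 1/(1 + 0.0070795 + 0.10715) = 1/1.1142 = 0.8975; α₂ = α₁·K2/[H⁺] = 0.09617
α₁ + 2α₂ = 1.0898
DIC = CA / (α₁ + 2α₂) = 2.51 / 1.0898 = 2.30 mmol/kg

DIC = 2.30 mmol/kg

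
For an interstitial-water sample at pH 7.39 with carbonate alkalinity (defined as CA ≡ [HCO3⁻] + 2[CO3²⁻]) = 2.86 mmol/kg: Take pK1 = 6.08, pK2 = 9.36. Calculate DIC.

CA = [HCO3⁻] + 2[CO3²⁻] = (α₁ + 2α₂)·DIC
At pH 7.39: [H⁺]/K1 = 10^-1.31 = 0.048978, K2/[H⁺] = 10^-1.97 = 0.010715
α₁ = 1/(1 + 0.048978 + 0.010715) = 1/1.0597 = 0.9437; α₂ = α₁·K2/[H⁺] = 0.01011
α₁ + 2α₂ = 0.9639
DIC = CA / (α₁ + 2α₂) = 2.86 / 0.9639 = 2.97 mmol/kg

DIC = 2.97 mmol/kg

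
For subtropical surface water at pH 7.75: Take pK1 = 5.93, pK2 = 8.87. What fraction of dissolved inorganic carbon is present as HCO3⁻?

α₁ = 0.917

α₁ = 1 / (1 + [H⁺]/K1 + K2/[H⁺]) = 1 / (1 + 10^-1.82 + 10^-1.12)
   = 1 / (1 + 0.015136 + 0.075858) = 1/1.0910 = 0.9166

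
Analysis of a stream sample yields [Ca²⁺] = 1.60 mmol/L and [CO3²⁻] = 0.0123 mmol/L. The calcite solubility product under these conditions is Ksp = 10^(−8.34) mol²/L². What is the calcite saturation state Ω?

Ksp = 10^(−8.34) = 4.571×10^-9
Ω = [Ca²⁺][CO3²⁻]/Ksp = (1.60×10^-3)(0.0123×10^-3) / 4.571×10^-9 = 4.31

Ω = 4.31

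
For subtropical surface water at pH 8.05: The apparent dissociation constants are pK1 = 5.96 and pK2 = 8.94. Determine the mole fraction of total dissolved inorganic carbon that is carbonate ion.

α₂ = 1 / (1 + [H⁺]/K2 + [H⁺]²/(K1K2)) = 1 / (1 + 10^+0.89 + 10^-1.20)
   = 1 / (1 + 7.7625 + 0.063096) = 1/8.8256 = 0.1133

α₂ = 0.113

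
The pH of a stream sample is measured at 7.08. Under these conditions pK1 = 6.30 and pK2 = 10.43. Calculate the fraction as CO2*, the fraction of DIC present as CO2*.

α₀ = 0.142

α₀ = 1 / (1 + K1/[H⁺] + K1K2/[H⁺]²) = 1 / (1 + 10^+0.78 + 10^-2.57)
   = 1 / (1 + 6.0256 + 0.0026915) = 1/7.0283 = 0.1423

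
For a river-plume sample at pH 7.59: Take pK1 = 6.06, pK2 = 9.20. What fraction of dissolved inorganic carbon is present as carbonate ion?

α₂ = 0.0233

α₂ = 1 / (1 + [H⁺]/K2 + [H⁺]²/(K1K2)) = 1 / (1 + 10^+1.61 + 10^+0.08)
   = 1 / (1 + 40.738 + 1.2023) = 1/42.940 = 0.02329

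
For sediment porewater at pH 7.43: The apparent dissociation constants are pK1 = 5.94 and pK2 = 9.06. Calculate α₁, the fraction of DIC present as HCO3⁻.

α₁ = 1 / (1 + [H⁺]/K1 + K2/[H⁺]) = 1 / (1 + 10^-1.49 + 10^-1.63)
   = 1 / (1 + 0.032359 + 0.023442) = 1/1.0558 = 0.9471

α₁ = 0.947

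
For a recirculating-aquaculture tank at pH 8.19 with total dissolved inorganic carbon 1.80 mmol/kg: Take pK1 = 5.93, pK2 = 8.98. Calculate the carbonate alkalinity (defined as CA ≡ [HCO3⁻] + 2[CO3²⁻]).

CA = 2.04 mmol/kg

CA = [HCO3⁻] + 2[CO3²⁻] = (α₁ + 2α₂)·DIC
At pH 8.19: [H⁺]/K1 = 10^-2.26 = 0.0054954, K2/[H⁺] = 10^-0.79 = 0.16218
α₁ = 1/(1 + 0.0054954 + 0.16218) = 1/1.1677 = 0.8564; α₂ = α₁·K2/[H⁺] = 0.1389
α₁ + 2α₂ = 1.1342
CA = 1.1342 × 1.80 = 2.04 mmol/kg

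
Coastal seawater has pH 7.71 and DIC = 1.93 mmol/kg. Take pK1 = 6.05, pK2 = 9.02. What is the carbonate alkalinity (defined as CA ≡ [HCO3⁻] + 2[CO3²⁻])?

CA = 1.98 mmol/kg

CA = [HCO3⁻] + 2[CO3²⁻] = (α₁ + 2α₂)·DIC
At pH 7.71: [H⁺]/K1 = 10^-1.66 = 0.021878, K2/[H⁺] = 10^-1.31 = 0.048978
α₁ = 1/(1 + 0.021878 + 0.048978) = 1/1.0709 = 0.9338; α₂ = α₁·K2/[H⁺] = 0.04574
α₁ + 2α₂ = 1.0253
CA = 1.0253 × 1.93 = 1.98 mmol/kg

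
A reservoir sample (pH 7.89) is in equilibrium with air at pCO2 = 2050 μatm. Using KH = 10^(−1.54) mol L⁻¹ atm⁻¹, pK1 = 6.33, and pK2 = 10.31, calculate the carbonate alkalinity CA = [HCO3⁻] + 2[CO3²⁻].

CA = 2.16 mmol/L

[CO2*] = KH · pCO2 = 10^(−1.54) × 2050×10^-6 = 5.912×10^-5 mol/L
α₀ = 1/(1 + K1/[H⁺] + K1K2/[H⁺]²) = 1/(1 + 10^+1.56 + 10^-0.86) = 0.02671
DIC = [CO2*]/α₀ = 5.912×10^-5 / 0.02671 = 2.214 mmol/L
CA = (α₁ + 2α₂)·DIC = (0.9696 + 2×0.003686) × 2.214 = 2.16 mmol/L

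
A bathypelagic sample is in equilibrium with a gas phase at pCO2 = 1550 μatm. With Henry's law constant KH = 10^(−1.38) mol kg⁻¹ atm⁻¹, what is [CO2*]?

[CO2*] = 64.6 μmol/kg

KH = 10^(−1.38) = 4.169×10^-2 mol kg⁻¹ atm⁻¹
[CO2*] = KH · pCO2 = 4.169×10^-2 × 1550×10^-6 atm = 6.46×10^-5 mol/kg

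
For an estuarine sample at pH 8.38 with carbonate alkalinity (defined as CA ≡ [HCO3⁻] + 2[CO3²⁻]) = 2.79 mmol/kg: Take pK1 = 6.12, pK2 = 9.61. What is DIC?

DIC = 2.66 mmol/kg

CA = [HCO3⁻] + 2[CO3²⁻] = (α₁ + 2α₂)·DIC
At pH 8.38: [H⁺]/K1 = 10^-2.26 = 0.0054954, K2/[H⁺] = 10^-1.23 = 0.058884
α₁ = 1/(1 + 0.0054954 + 0.058884) = 1/1.0644 = 0.9395; α₂ = α₁·K2/[H⁺] = 0.05532
α₁ + 2α₂ = 1.0502
DIC = CA / (α₁ + 2α₂) = 2.79 / 1.0502 = 2.66 mmol/kg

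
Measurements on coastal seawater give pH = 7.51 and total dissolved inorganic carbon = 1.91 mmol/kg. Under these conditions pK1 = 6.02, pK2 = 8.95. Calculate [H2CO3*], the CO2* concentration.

[CO2*] = 0.0578 mmol/kg

α₀ = 1 / (1 + K1/[H⁺] + K1K2/[H⁺]²) = 1 / (1 + 10^+1.49 + 10^+0.05)
   = 1 / (1 + 30.903 + 1.1220) = 1/33.025 = 0.03028
[CO2*] = α₀ × DIC = 0.03028 × 1.91 = 0.0578 mmol/kg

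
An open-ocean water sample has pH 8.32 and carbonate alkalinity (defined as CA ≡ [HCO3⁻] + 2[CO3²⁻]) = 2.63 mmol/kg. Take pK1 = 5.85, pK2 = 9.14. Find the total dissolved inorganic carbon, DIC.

CA = [HCO3⁻] + 2[CO3²⁻] = (α₁ + 2α₂)·DIC
At pH 8.32: [H⁺]/K1 = 10^-2.47 = 0.0033884, K2/[H⁺] = 10^-0.82 = 0.15136
α₁ = 1/(1 + 0.0033884 + 0.15136) = 1/1.1547 = 0.8660; α₂ = α₁·K2/[H⁺] = 0.1311
α₁ + 2α₂ = 1.1281
DIC = CA / (α₁ + 2α₂) = 2.63 / 1.1281 = 2.33 mmol/kg

DIC = 2.33 mmol/kg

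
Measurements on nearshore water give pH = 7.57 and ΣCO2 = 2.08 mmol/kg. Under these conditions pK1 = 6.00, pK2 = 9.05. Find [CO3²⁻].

[CO3²⁻] = 0.0650 mmol/kg

α₂ = 1 / (1 + [H⁺]/K2 + [H⁺]²/(K1K2)) = 1 / (1 + 10^+1.48 + 10^-0.09)
   = 1 / (1 + 30.200 + 0.81283) = 1/32.012 = 0.03124
[CO3²⁻] = α₂ × DIC = 0.03124 × 2.08 = 0.0650 mmol/kg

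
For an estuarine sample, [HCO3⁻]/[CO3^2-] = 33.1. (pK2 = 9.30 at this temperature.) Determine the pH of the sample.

From K2 = [H⁺][CO3^2-]/[HCO3⁻]:  pH = pK2 − log₁₀([HCO3⁻]/[CO3^2-])
log₁₀(33.1) = +1.520
pH = 9.30 − (+1.520) = 7.78

pH = 7.78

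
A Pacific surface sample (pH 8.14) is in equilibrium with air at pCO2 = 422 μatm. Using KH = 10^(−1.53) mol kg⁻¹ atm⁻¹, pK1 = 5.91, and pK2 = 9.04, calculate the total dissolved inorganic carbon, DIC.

DIC = 2.39 mmol/kg

[CO2*] = KH · pCO2 = 10^(−1.53) × 422×10^-6 = 1.245×10^-5 mol/kg
α₀ = 1/(1 + K1/[H⁺] + K1K2/[H⁺]²) = 1/(1 + 10^+2.23 + 10^+1.33) = 0.005203
DIC = [CO2*]/α₀ = 1.245×10^-5 / 0.005203 = 2.39 mmol/kg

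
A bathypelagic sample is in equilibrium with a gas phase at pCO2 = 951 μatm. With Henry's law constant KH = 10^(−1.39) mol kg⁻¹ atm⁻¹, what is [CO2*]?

KH = 10^(−1.39) = 4.074×10^-2 mol kg⁻¹ atm⁻¹
[CO2*] = KH · pCO2 = 4.074×10^-2 × 951×10^-6 atm = 3.87×10^-5 mol/kg

[CO2*] = 38.7 μmol/kg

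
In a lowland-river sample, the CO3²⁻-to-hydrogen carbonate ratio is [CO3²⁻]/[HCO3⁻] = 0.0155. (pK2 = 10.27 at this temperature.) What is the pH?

From K2 = [H⁺][CO3²⁻]/[HCO3⁻]:  pH = pK2 + log₁₀([CO3²⁻]/[HCO3⁻])
log₁₀(0.0155) = -1.810
pH = 10.27 + (-1.810) = 8.46

pH = 8.46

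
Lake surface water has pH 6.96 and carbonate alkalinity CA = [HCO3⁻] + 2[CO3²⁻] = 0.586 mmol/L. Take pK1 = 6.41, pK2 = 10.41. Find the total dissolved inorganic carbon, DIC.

DIC = 0.751 mmol/L

CA = [HCO3⁻] + 2[CO3²⁻] = (α₁ + 2α₂)·DIC
At pH 6.96: [H⁺]/K1 = 10^-0.55 = 0.28184, K2/[H⁺] = 10^-3.45 = 0.00035481
α₁ = 1/(1 + 0.28184 + 0.00035481) = 1/1.2822 = 0.7799; α₂ = α₁·K2/[H⁺] = 0.0002767
α₁ + 2α₂ = 0.7805
DIC = CA / (α₁ + 2α₂) = 0.586 / 0.7805 = 0.751 mmol/L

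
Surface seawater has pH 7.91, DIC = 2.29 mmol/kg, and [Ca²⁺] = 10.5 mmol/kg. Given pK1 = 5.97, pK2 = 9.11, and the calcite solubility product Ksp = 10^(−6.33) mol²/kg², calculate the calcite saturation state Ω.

α₂ = 1 / (1 + [H⁺]/K2 + [H⁺]²/(K1K2)) = 1 / (1 + 10^+1.20 + 10^-0.74)
   = 1 / (1 + 15.849 + 0.18197) = 1/17.031 = 0.05872
[CO3²⁻] = α₂ × DIC = 0.05872 × 2.29 = 0.1345 mmol/kg
Ksp = 10^(−6.33) = 4.677×10^-7
Ω = [Ca²⁺][CO3²⁻]/Ksp = (10.5×10^-3)(1.345×10^-4) / 4.677×10^-7 = 3.02

Ω = 3.02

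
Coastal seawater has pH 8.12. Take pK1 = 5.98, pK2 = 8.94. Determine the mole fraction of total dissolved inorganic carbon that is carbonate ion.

α₂ = 0.131

α₂ = 1 / (1 + [H⁺]/K2 + [H⁺]²/(K1K2)) = 1 / (1 + 10^+0.82 + 10^-1.32)
   = 1 / (1 + 6.6069 + 0.047863) = 1/7.6548 = 0.1306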